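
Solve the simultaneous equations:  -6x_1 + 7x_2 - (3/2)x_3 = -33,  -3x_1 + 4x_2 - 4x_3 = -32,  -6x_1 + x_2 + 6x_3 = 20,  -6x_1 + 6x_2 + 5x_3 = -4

no solution

Row-reduce:
R1 ← R1 / (-6).
R2 ← R2 + 3·R1.
R3 ← R3 + 6·R1.
R4 ← R4 + 6·R1.
R2 ← R2 / (1/2).
R1 ← R1 + 7/6·R2.
R3 ← R3 + 6·R2.
R4 ← R4 + 1·R2.
R3 ← R3 / (-63/2).
R1 ← R1 + 22/3·R3.
R2 ← R2 + 13/2·R3.
Row 4 reduces to 0 = -2, a contradiction. The system is inconsistent.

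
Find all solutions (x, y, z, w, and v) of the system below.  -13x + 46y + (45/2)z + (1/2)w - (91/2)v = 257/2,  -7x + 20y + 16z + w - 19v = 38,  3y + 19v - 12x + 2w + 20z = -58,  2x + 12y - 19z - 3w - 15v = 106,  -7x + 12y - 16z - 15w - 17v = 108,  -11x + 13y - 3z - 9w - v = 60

Row-reduce:
R1 ← R1 / (-13).
R2 ← R2 + 7·R1.
R3 ← R3 + 12·R1.
R4 ← R4 − 2·R1.
R5 ← R5 + 7·R1.
R6 ← R6 + 11·R1.
R2 ← R2 / (-62/13).
R1 ← R1 + 46/13·R2.
R3 ← R3 + 513/13·R2.
R4 ← R4 − 248/13·R2.
R5 ← R5 + 166/13·R2.
R6 ← R6 + 337/13·R2.
R3 ← R3 / (-4081/124).
R1 ← R1 + 143/31·R3.
R2 ← R2 + 101/124·R3.
R5 ← R5 + 1194/31·R3.
R6 ← R6 + 5351/124·R3.
Swap R4 and R5.
R4 ← R4 / (-48768/4081).
R1 ← R1 − 19/371·R4.
R2 ← R2 + 170/4081·R4.
R3 ← R3 − 559/4081·R4.
R6 ← R6 + 30543/4081·R4.
Swap R5 and R6.
R5 ← R5 / (25783/8128).
R1 ← R1 + 69755/24384·R5.
R2 ← R2 + 17657/12192·R5.
R3 ← R3 + 18565/24384·R5.
R4 ← R4 − 51739/24384·R5.
Row 6 reduces to 0 = 1, a contradiction. The system is inconsistent.

no solution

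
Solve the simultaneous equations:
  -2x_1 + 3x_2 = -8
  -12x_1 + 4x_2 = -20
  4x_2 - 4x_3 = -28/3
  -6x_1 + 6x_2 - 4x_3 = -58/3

Row-reduce the augmented matrix:
R1 ← R1 / (-2).
R2 ← R2 + 12·R1.
R4 ← R4 + 6·R1.
R2 ← R2 / (-14).
R1 ← R1 + 3/2·R2.
R3 ← R3 − 4·R2.
R4 ← R4 + 3·R2.
R3 ← R3 / (-4).
R4 ← R4 + 4·R3.
R4 reduces to 0 = 0, so the extra equation is consistent.
Reading off the reduced rows gives x_1 = 1, x_2 = -2, x_3 = 1/3.

x_1 = 1, x_2 = -2, x_3 = 1/3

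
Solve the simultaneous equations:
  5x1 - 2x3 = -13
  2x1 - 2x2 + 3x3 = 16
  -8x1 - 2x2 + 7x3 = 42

Row-reduce:
R1 ← R1 / (5).
R2 ← R2 − 2·R1.
R3 ← R3 + 8·R1.
R2 ← R2 / (-2).
R3 ← R3 + 2·R2.
Rank is 2 with 3 unknowns, leaving x3 free.

infinitely many solutions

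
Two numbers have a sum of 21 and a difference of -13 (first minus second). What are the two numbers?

first number: 4, second number: 17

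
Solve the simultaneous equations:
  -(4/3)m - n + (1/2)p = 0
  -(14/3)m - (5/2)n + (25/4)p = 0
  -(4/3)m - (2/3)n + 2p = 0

infinitely many solutions

Row-reduce:
R1 ← R1 / (-4/3).
R2 ← R2 + 14/3·R1.
R3 ← R3 + 4/3·R1.
R1 ← R1 − 3/4·R2.
R3 ← R3 − 1/3·R2.
Rank is 2 with 3 unknowns, leaving p free.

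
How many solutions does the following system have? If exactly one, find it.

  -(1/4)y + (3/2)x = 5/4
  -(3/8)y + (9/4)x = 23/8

no solution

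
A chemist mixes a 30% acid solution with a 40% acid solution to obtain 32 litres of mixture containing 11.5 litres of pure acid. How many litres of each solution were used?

litres of solution A: 13, litres of solution B: 19

Let a = litres of solution A, b = litres of solution B.
  a + b = 32
  (2/5)b + (3/10)a = 23/2
Row-reduce the augmented matrix:
R2 ← R2 − 3/10·R1.
R2 ← R2 / (1/10).
R1 ← R1 − 1·R2.
Reading off the reduced rows gives a = 13, b = 19.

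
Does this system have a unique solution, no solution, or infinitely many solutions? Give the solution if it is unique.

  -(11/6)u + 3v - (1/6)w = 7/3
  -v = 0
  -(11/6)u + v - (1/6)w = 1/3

Row-reduce:
R1 ← R1 / (-11/6).
R3 ← R3 + 11/6·R1.
R2 ← R2 / (-1).
R1 ← R1 + 18/11·R2.
R3 ← R3 + 2·R2.
Row 3 reduces to 0 = -2, a contradiction. The system is inconsistent.

no solution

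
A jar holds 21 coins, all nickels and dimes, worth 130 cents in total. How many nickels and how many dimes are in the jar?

Let n = nickels, d = dimes.
  n + d = 21
  5n + 10d = 130
From equation 1: n = 21 − d.
Substitute into equation 2 and solve: d = 5.
Then n = 16.

nickels: 16, dimes: 5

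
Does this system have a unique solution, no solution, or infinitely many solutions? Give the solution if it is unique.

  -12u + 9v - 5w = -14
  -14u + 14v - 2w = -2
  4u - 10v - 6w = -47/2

Row-reduce:
R1 ← R1 / (-12).
R2 ← R2 + 14·R1.
R3 ← R3 − 4·R1.
R2 ← R2 / (7/2).
R1 ← R1 + 3/4·R2.
R3 ← R3 + 7·R2.
Row 3 reduces to 0 = 1/2, a contradiction. The system is inconsistent.

no solution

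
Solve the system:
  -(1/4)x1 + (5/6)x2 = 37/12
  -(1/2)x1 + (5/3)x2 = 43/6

no solution

Row-reduce:
R1 ← R1 / (-1/4).
R2 ← R2 + 1/2·R1.
Row 2 reduces to 0 = 1, a contradiction. The system is inconsistent.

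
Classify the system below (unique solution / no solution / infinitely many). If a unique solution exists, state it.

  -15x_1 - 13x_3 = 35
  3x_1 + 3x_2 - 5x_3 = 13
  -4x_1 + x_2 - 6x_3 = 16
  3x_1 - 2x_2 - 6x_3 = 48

Row-reduce the augmented matrix:
R1 ← R1 / (-15).
R2 ← R2 − 3·R1.
R3 ← R3 + 4·R1.
R4 ← R4 − 3·R1.
R2 ← R2 / (3).
R3 ← R3 − 1·R2.
R4 ← R4 + 2·R2.
Swap R3 and R4.
R3 ← R3 / (-41/3).
R1 ← R1 − 13/15·R3.
R2 ← R2 + 38/15·R3.
R4 reduces to 0 = 0, so the extra equation is consistent.
Reading off the reduced rows gives x_1 = 2, x_2 = -6, x_3 = -5.

x_1 = 2, x_2 = -6, x_3 = -5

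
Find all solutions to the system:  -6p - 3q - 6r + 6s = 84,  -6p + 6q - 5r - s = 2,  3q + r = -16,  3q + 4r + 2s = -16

Row-reduce the augmented matrix:
R1 ← R1 / (-6).
R2 ← R2 + 6·R1.
R2 ← R2 / (9).
R1 ← R1 − 1/2·R2.
R3 ← R3 − 3·R2.
R4 ← R4 − 3·R2.
R3 ← R3 / (2/3).
R1 ← R1 − 17/18·R3.
R2 ← R2 − 1/9·R3.
R4 ← R4 − 11/3·R3.
R4 ← R4 / (-17/2).
R1 ← R1 + 47/12·R4.
R2 ← R2 + 7/6·R4.
R3 ← R3 − 7/2·R4.
Reading off the reduced rows gives p = -2, q = -4, r = -4, s = 6.

p = -2, q = -4, r = -4, s = 6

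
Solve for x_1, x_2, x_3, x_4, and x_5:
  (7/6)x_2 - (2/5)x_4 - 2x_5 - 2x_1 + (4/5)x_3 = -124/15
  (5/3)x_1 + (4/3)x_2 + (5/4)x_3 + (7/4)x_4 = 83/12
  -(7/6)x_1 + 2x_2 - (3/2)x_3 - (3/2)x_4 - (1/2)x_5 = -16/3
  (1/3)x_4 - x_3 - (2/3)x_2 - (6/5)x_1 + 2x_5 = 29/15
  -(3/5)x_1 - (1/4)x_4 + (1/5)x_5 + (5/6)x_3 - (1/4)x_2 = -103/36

x_1 = 2, x_2 = 0, x_3 = -4/3, x_4 = 3, x_5 = 1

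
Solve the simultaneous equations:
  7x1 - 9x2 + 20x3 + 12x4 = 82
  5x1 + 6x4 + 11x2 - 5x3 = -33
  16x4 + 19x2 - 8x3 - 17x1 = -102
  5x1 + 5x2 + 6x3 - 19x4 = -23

Row-reduce the augmented matrix:
R1 ← R1 / (7).
R2 ← R2 − 5·R1.
R3 ← R3 + 17·R1.
R4 ← R4 − 5·R1.
R2 ← R2 / (122/7).
R1 ← R1 + 9/7·R2.
R3 ← R3 + 20/7·R2.
R4 ← R4 − 80/7·R2.
R3 ← R3 / (2282/61).
R1 ← R1 − 175/122·R3.
R2 ← R2 + 135/122·R3.
R4 ← R4 − 266/61·R3.
R4 ← R4 / (-5069/163).
R1 ← R1 + 31/163·R4.
R2 ← R2 − 1341/1141·R4.
R3 ← R3 − 1364/1141·R4.
Reading off the reduced rows gives x1 = 2, x2 = -4, x3 = 1, x4 = 1.

x1 = 2, x2 = -4, x3 = 1, x4 = 1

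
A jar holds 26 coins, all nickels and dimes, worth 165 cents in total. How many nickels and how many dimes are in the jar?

Let n = nickels, d = dimes.
  n + d = 26
  5n + 10d = 165
From equation 1: n = 26 − d.
Substitute into equation 2 and solve: d = 7.
Then n = 19.

nickels: 19, dimes: 7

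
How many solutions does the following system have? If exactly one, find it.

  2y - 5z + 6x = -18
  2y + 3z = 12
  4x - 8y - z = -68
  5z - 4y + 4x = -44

x = -5, y = 6, z = 0

Row-reduce the augmented matrix:
R1 ← R1 / (6).
R3 ← R3 − 4·R1.
R4 ← R4 − 4·R1.
R2 ← R2 / (2).
R1 ← R1 − 1/3·R2.
R3 ← R3 + 28/3·R2.
R4 ← R4 + 16/3·R2.
R3 ← R3 / (49/3).
R1 ← R1 + 4/3·R3.
R2 ← R2 − 3/2·R3.
R4 ← R4 − 49/3·R3.
R4 reduces to 0 = 0, so the extra equation is consistent.
Reading off the reduced rows gives x = -5, y = 6, z = 0.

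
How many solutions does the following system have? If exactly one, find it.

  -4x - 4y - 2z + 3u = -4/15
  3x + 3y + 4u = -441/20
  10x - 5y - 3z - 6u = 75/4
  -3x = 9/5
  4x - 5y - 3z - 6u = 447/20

Row-reduce the augmented matrix:
R1 ← R1 / (-4).
R2 ← R2 − 3·R1.
R3 ← R3 − 10·R1.
R4 ← R4 + 3·R1.
R5 ← R5 − 4·R1.
Swap R2 and R3.
R2 ← R2 / (-15).
R1 ← R1 − 1·R2.
R4 ← R4 − 3·R2.
R5 ← R5 + 9·R2.
R3 ← R3 / (-3/2).
R1 ← R1 + 1/30·R3.
R2 ← R2 − 8/15·R3.
R4 ← R4 + 1/10·R3.
R5 ← R5 + 1/5·R3.
R4 ← R4 / (-71/30).
R1 ← R1 + 71/90·R4.
R2 ← R2 − 191/90·R4.
R3 ← R3 + 25/6·R4.
R5 ← R5 + 71/15·R4.
R5 reduces to 0 = 0, so the extra equation is consistent.
Reading off the reduced rows gives x = -3/5, y = -11/4, z = 7/3, u = -3.

x = -3/5, y = -11/4, z = 7/3, u = -3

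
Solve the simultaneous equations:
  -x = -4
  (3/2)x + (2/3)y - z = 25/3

infinitely many solutions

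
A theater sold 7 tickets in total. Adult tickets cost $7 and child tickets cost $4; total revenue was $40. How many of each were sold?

adult tickets: 4, child tickets: 3

Let a = adult tickets, c = child tickets.
  a + c = 7
  7a + 4c = 40
Row-reduce the augmented matrix:
R2 ← R2 − 7·R1.
R2 ← R2 / (-3).
R1 ← R1 − 1·R2.
Reading off the reduced rows gives a = 4, c = 3.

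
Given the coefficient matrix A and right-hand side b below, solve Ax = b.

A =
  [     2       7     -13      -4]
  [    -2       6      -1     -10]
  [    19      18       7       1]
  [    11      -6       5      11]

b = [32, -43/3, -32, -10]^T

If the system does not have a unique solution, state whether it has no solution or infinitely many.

Row-reduce the augmented matrix:
R1 ← R1 / (2).
R2 ← R2 + 2·R1.
R3 ← R3 − 19·R1.
R4 ← R4 − 11·R1.
R2 ← R2 / (13).
R1 ← R1 − 7/2·R2.
R3 ← R3 + 97/2·R2.
R4 ← R4 + 89/2·R2.
R3 ← R3 / (2035/26).
R1 ← R1 + 71/26·R3.
R2 ← R2 + 14/13·R3.
R4 ← R4 − 743/26·R3.
R4 ← R4 / (-20538/2035).
R1 ← R1 − 2661/2035·R4.
R2 ← R2 + 2562/2035·R4.
R3 ← R3 + 344/2035·R4.
Reading off the reduced rows gives x_1 = -5/3, x_2 = 1, x_3 = -3, x_4 = 8/3.

x_1 = -5/3, x_2 = 1, x_3 = -3, x_4 = 8/3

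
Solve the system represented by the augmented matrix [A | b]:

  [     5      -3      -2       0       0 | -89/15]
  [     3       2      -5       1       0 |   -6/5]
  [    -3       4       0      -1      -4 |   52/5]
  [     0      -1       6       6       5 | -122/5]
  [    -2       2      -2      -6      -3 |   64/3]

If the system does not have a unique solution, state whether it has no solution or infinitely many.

x_1 = -5/3, x_2 = 0, x_3 = -6/5, x_4 = -11/5, x_5 = -4/5

Row-reduce the augmented matrix:
R1 ← R1 / (5).
R2 ← R2 − 3·R1.
R3 ← R3 + 3·R1.
R5 ← R5 + 2·R1.
R2 ← R2 / (19/5).
R1 ← R1 + 3/5·R2.
R3 ← R3 − 11/5·R2.
R4 ← R4 + 1·R2.
R5 ← R5 − 4/5·R2.
R1 ← R1 + 1·R3.
R2 ← R2 + 1·R3.
R4 ← R4 − 5·R3.
R5 ← R5 + 2·R3.
R4 ← R4 / (269/19).
R1 ← R1 + 27/19·R4.
R2 ← R2 + 25/19·R4.
R3 ← R3 + 30/19·R4.
R5 ← R5 + 178/19·R4.
R5 ← R5 / (1491/269).
R1 ← R1 + 401/269·R5.
R2 ← R2 + 451/269·R5.
R3 ← R3 + 326/269·R5.
R4 ← R4 − 475/269·R5.
Reading off the reduced rows gives x_1 = -5/3, x_2 = 0, x_3 = -6/5, x_4 = -11/5, x_5 = -4/5.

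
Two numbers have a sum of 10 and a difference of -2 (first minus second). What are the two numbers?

first number: 4, second number: 6

Let x = first number, y = second number.
  x + y = 10
  x - y = -2
From equation 1: x = 10 − y.
Substitute into equation 2 and solve: y = 6.
Then x = 4.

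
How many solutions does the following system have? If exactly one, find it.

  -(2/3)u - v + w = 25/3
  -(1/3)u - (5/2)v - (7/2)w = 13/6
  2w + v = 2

Row-reduce:
R1 ← R1 / (-2/3).
R2 ← R2 + 1/3·R1.
R2 ← R2 / (-2).
R1 ← R1 − 3/2·R2.
R3 ← R3 − 1·R2.
Row 3 reduces to 0 = 1, a contradiction. The system is inconsistent.

no solution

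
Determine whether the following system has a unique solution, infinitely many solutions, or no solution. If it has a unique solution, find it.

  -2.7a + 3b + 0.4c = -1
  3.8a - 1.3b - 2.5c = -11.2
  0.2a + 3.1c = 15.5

Row-reduce the augmented matrix:
R1 ← R1 / (-27/10).
R2 ← R2 − 19/5·R1.
R3 ← R3 − 1/5·R1.
R2 ← R2 / (263/90).
R1 ← R1 + 10/9·R2.
R3 ← R3 − 2/9·R2.
R3 ← R3 / (5171/1578).
R1 ← R1 + 698/789·R3.
R2 ← R2 + 523/789·R3.
Reading off the reduced rows gives a = 0, b = -1, c = 5.

a = 0, b = -1, c = 5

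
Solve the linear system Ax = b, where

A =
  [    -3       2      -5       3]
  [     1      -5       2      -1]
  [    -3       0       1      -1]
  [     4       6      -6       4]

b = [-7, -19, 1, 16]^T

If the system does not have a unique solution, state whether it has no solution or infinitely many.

x_1 = 1, x_2 = 5, x_3 = 1, x_4 = -3

Row-reduce the augmented matrix:
R1 ← R1 / (-3).
R2 ← R2 − 1·R1.
R3 ← R3 + 3·R1.
R4 ← R4 − 4·R1.
R2 ← R2 / (-13/3).
R1 ← R1 + 2/3·R2.
R3 ← R3 + 2·R2.
R4 ← R4 − 26/3·R2.
R3 ← R3 / (76/13).
R1 ← R1 − 21/13·R3.
R2 ← R2 + 1/13·R3.
R4 ← R4 + 12·R3.
R4 ← R4 / (-4/19).
R1 ← R1 − 2/19·R4.
R2 ← R2 + 1/19·R4.
R3 ← R3 + 13/19·R4.
Reading off the reduced rows gives x_1 = 1, x_2 = 5, x_3 = 1, x_4 = -3.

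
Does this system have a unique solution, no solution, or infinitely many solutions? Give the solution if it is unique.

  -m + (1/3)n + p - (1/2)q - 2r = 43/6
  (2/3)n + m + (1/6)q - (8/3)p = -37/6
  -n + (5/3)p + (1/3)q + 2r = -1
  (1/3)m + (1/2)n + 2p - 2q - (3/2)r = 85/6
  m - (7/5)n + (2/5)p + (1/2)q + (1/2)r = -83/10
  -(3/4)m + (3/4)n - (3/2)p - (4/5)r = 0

Row-reduce the augmented matrix:
R1 ← R1 / (-1).
R2 ← R2 − 1·R1.
R4 ← R4 − 1/3·R1.
R5 ← R5 − 1·R1.
R6 ← R6 + 3/4·R1.
R1 ← R1 + 1/3·R2.
R3 ← R3 + 1·R2.
R4 ← R4 − 11/18·R2.
R5 ← R5 + 16/15·R2.
R6 ← R6 − 1/2·R2.
Swap R3 and R4.
R3 ← R3 / (181/54).
R1 ← R1 + 14/9·R3.
R2 ← R2 + 5/3·R3.
R5 ← R5 + 17/45·R3.
R6 ← R6 + 17/12·R3.
Swap R4 and R5.
R4 ← R4 / (-522/905).
R1 ← R1 + 189/362·R4.
R2 ← R2 + 237/181·R4.
R3 ← R3 + 106/181·R4.
R6 ← R6 + 417/1448·R4.
Swap R5 and R6.
R5 ← R5 / (44099/13920).
R1 ← R1 − 993/232·R5.
R2 ← R2 − 2095/348·R5.
R3 ← R3 − 1835/522·R5.
R4 ← R4 − 6769/1044·R5.
R6 reduces to 0 = 0, so the extra equation is consistent.
Reading off the reduced rows gives m = -1, n = 5, p = 3, q = -3, r = 0.

m = -1, n = 5, p = 3, q = -3, r = 0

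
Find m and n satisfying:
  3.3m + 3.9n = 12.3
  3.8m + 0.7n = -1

m = -1, n = 4

Row-reduce the augmented matrix:
R1 ← R1 / (33/10).
R2 ← R2 − 19/5·R1.
R2 ← R2 / (-417/110).
R1 ← R1 − 13/11·R2.
Reading off the reduced rows gives m = -1, n = 4.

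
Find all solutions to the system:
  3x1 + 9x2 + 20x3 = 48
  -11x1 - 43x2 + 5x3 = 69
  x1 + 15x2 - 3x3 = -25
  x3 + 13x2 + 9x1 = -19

Row-reduce the augmented matrix:
R1 ← R1 / (3).
R2 ← R2 + 11·R1.
R3 ← R3 − 1·R1.
R4 ← R4 − 9·R1.
R2 ← R2 / (-10).
R1 ← R1 − 3·R2.
R3 ← R3 − 12·R2.
R4 ← R4 + 14·R2.
R3 ← R3 / (253/3).
R1 ← R1 − 181/6·R3.
R2 ← R2 + 47/6·R3.
R4 ← R4 + 506/3·R3.
R4 reduces to 0 = 0, so the extra equation is consistent.
Reading off the reduced rows gives x1 = -1, x2 = -1, x3 = 3.

x1 = -1, x2 = -1, x3 = 3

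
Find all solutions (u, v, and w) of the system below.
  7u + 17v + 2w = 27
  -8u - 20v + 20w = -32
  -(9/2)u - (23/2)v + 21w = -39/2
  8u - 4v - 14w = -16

no solution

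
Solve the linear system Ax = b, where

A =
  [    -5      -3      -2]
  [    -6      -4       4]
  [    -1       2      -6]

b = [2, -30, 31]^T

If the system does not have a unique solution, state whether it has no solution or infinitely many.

Row-reduce the augmented matrix:
R1 ← R1 / (-5).
R2 ← R2 + 6·R1.
R3 ← R3 + 1·R1.
R2 ← R2 / (-2/5).
R1 ← R1 − 3/5·R2.
R3 ← R3 − 13/5·R2.
R3 ← R3 / (36).
R1 ← R1 − 10·R3.
R2 ← R2 + 16·R3.
Reading off the reduced rows gives x_1 = 1, x_2 = 1, x_3 = -5.

x_1 = 1, x_2 = 1, x_3 = -5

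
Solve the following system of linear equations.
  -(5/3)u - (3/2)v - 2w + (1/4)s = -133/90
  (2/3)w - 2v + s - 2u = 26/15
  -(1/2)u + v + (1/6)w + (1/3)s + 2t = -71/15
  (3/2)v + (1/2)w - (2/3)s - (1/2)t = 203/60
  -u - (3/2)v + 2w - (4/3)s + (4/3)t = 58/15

u = -4/3, v = 0, w = 8/5, s = -2, t = -5/2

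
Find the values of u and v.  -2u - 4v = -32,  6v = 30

Row-reduce the augmented matrix:
R1 ← R1 / (-2).
R2 ← R2 / (6).
R1 ← R1 − 2·R2.
Reading off the reduced rows gives u = 6, v = 5.

u = 6, v = 5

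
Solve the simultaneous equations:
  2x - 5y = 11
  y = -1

Row-reduce the augmented matrix:
R1 ← R1 / (2).
R1 ← R1 + 5/2·R2.
Reading off the reduced rows gives x = 3, y = -1.

x = 3, y = -1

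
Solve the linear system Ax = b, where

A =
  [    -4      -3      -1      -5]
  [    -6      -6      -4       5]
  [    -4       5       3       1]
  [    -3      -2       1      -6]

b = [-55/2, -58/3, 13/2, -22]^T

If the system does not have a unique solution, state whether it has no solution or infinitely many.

Row-reduce the augmented matrix:
R1 ← R1 / (-4).
R2 ← R2 + 6·R1.
R3 ← R3 + 4·R1.
R4 ← R4 + 3·R1.
R2 ← R2 / (-3/2).
R1 ← R1 − 3/4·R2.
R3 ← R3 − 8·R2.
R4 ← R4 − 1/4·R2.
R3 ← R3 / (-28/3).
R1 ← R1 + 1·R3.
R2 ← R2 − 5/3·R3.
R4 ← R4 − 4/3·R3.
R4 ← R4 / (143/14).
R1 ← R1 + 2/7·R4.
R2 ← R2 − 65/14·R4.
R3 ← R3 + 109/14·R4.
Reading off the reduced rows gives x_1 = 7/3, x_2 = 3/2, x_3 = 2, x_4 = 7/3.

x_1 = 7/3, x_2 = 3/2, x_3 = 2, x_4 = 7/3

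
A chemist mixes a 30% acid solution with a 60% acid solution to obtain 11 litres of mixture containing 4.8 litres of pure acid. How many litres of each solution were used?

litres of solution A: 6, litres of solution B: 5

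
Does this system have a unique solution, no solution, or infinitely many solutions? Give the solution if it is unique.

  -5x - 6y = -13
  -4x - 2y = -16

Row-reduce the augmented matrix:
R1 ← R1 / (-5).
R2 ← R2 + 4·R1.
R2 ← R2 / (14/5).
R1 ← R1 − 6/5·R2.
Reading off the reduced rows gives x = 5, y = -2.

x = 5, y = -2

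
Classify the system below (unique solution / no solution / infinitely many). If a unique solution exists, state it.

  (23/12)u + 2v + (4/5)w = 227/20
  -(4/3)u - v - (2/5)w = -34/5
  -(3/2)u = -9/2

infinitely many solutions

Row-reduce:
R1 ← R1 / (23/12).
R2 ← R2 + 4/3·R1.
R3 ← R3 + 3/2·R1.
R2 ← R2 / (9/23).
R1 ← R1 − 24/23·R2.
R3 ← R3 − 36/23·R2.
Rank is 2 with 3 unknowns, leaving w free.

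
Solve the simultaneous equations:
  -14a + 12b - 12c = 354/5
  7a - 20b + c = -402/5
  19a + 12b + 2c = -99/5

a = -3, b = 3, c = 3/5

Row-reduce the augmented matrix:
R1 ← R1 / (-14).
R2 ← R2 − 7·R1.
R3 ← R3 − 19·R1.
R2 ← R2 / (-14).
R1 ← R1 + 6/7·R2.
R3 ← R3 − 198/7·R2.
R3 ← R3 / (-1195/49).
R1 ← R1 − 57/49·R3.
R2 ← R2 − 5/14·R3.
Reading off the reduced rows gives a = -3, b = 3, c = 3/5.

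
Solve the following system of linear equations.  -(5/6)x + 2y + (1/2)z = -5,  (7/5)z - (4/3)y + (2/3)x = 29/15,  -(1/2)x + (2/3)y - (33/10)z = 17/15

Row-reduce:
R1 ← R1 / (-5/6).
R2 ← R2 − 2/3·R1.
R3 ← R3 + 1/2·R1.
R2 ← R2 / (4/15).
R1 ← R1 + 12/5·R2.
R3 ← R3 + 8/15·R2.
Rank is 2 with 3 unknowns, leaving z free.

infinitely many solutions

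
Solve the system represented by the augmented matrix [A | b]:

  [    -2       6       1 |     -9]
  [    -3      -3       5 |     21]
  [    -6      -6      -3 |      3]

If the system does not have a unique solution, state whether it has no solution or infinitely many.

Row-reduce the augmented matrix:
R1 ← R1 / (-2).
R2 ← R2 + 3·R1.
R3 ← R3 + 6·R1.
R2 ← R2 / (-12).
R1 ← R1 + 3·R2.
R3 ← R3 + 24·R2.
R3 ← R3 / (-13).
R1 ← R1 + 11/8·R3.
R2 ← R2 + 7/24·R3.
Reading off the reduced rows gives x_1 = 0, x_2 = -2, x_3 = 3.

x_1 = 0, x_2 = -2, x_3 = 3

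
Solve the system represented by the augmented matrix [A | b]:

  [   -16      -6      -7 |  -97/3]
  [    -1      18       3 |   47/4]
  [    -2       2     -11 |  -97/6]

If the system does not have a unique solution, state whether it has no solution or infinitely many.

x_1 = 5/4, x_2 = 1/2, x_3 = 4/3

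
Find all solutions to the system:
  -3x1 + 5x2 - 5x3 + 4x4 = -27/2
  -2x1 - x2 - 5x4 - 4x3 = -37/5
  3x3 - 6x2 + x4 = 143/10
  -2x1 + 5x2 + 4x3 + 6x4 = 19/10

x1 = 0, x2 = -3/2, x3 = 8/5, x4 = 1/2

Row-reduce the augmented matrix:
R1 ← R1 / (-3).
R2 ← R2 + 2·R1.
R4 ← R4 + 2·R1.
R2 ← R2 / (-13/3).
R1 ← R1 + 5/3·R2.
R3 ← R3 + 6·R2.
R4 ← R4 − 5/3·R2.
R3 ← R3 / (51/13).
R1 ← R1 − 25/13·R3.
R2 ← R2 − 2/13·R3.
R4 ← R4 − 92/13·R3.
R4 ← R4 / (-1049/51).
R1 ← R1 + 208/51·R4.
R2 ← R2 − 67/51·R4.
R3 ← R3 − 151/51·R4.
Reading off the reduced rows gives x1 = 0, x2 = -3/2, x3 = 8/5, x4 = 1/2.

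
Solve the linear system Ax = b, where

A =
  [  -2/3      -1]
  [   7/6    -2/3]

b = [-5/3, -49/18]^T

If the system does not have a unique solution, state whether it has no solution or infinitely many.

Row-reduce the augmented matrix:
R1 ← R1 / (-2/3).
R2 ← R2 − 7/6·R1.
R2 ← R2 / (-29/12).
R1 ← R1 − 3/2·R2.
Reading off the reduced rows gives x_1 = -1, x_2 = 7/3.

x_1 = -1, x_2 = 7/3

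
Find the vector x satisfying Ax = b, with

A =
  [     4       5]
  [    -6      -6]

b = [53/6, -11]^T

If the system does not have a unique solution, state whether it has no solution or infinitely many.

x_1 = 1/3, x_2 = 3/2

Row-reduce the augmented matrix:
R1 ← R1 / (4).
R2 ← R2 + 6·R1.
R2 ← R2 / (3/2).
R1 ← R1 − 5/4·R2.
Reading off the reduced rows gives x_1 = 1/3, x_2 = 3/2.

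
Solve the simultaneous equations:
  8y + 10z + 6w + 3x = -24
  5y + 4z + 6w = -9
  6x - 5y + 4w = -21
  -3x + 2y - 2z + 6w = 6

infinitely many solutions

Row-reduce:
R1 ← R1 / (3).
R3 ← R3 − 6·R1.
R4 ← R4 + 3·R1.
R2 ← R2 / (5).
R1 ← R1 − 8/3·R2.
R3 ← R3 + 21·R2.
R4 ← R4 − 10·R2.
R3 ← R3 / (-16/5).
R1 ← R1 − 6/5·R3.
R2 ← R2 − 4/5·R3.
Rank is 3 with 4 unknowns, leaving w free.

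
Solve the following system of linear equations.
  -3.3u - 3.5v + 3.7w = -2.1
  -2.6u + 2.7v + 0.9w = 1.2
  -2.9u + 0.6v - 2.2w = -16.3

u = 3, v = 2, w = 4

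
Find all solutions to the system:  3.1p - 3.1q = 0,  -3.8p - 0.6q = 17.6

p = -4, q = -4

Row-reduce the augmented matrix:
R1 ← R1 / (31/10).
R2 ← R2 + 19/5·R1.
R2 ← R2 / (-22/5).
R1 ← R1 + 1·R2.
Reading off the reduced rows gives p = -4, q = -4.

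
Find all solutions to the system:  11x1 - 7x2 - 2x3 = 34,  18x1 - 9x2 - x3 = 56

Row-reduce:
R1 ← R1 / (11).
R2 ← R2 − 18·R1.
R2 ← R2 / (27/11).
R1 ← R1 + 7/11·R2.
Rank is 2 with 3 unknowns, leaving x3 free.

infinitely many solutions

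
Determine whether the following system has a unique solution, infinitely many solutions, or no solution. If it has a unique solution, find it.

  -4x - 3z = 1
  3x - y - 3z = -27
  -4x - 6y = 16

x = -4, y = 0, z = 5

Row-reduce the augmented matrix:
R1 ← R1 / (-4).
R2 ← R2 − 3·R1.
R3 ← R3 + 4·R1.
R2 ← R2 / (-1).
R3 ← R3 + 6·R2.
R3 ← R3 / (69/2).
R1 ← R1 − 3/4·R3.
R2 ← R2 − 21/4·R3.
Reading off the reduced rows gives x = -4, y = 0, z = 5.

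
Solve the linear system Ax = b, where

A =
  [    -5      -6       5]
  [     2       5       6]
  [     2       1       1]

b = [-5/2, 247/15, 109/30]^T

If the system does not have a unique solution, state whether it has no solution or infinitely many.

Row-reduce the augmented matrix:
R1 ← R1 / (-5).
R2 ← R2 − 2·R1.
R3 ← R3 − 2·R1.
R2 ← R2 / (13/5).
R1 ← R1 − 6/5·R2.
R3 ← R3 + 7/5·R2.
R3 ← R3 / (95/13).
R1 ← R1 + 61/13·R3.
R2 ← R2 − 40/13·R3.
Reading off the reduced rows gives x_1 = 2/5, x_2 = 4/3, x_3 = 3/2.

x_1 = 2/5, x_2 = 4/3, x_3 = 3/2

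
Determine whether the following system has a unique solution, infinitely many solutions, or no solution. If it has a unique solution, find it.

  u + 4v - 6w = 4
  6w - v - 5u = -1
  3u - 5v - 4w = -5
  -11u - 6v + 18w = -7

Row-reduce:
R2 ← R2 + 5·R1.
R3 ← R3 − 3·R1.
R4 ← R4 + 11·R1.
R2 ← R2 / (19).
R1 ← R1 − 4·R2.
R3 ← R3 + 17·R2.
R4 ← R4 − 38·R2.
R3 ← R3 / (-142/19).
R1 ← R1 + 18/19·R3.
R2 ← R2 + 24/19·R3.
Row 4 reduces to 0 = -1, a contradiction. The system is inconsistent.

no solution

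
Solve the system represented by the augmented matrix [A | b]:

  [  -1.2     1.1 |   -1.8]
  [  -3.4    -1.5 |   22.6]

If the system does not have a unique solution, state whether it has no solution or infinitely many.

x_1 = -4, x_2 = -6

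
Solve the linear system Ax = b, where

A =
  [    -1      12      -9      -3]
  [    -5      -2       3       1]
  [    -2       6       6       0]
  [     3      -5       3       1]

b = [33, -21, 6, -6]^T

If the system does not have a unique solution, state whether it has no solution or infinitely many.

Row-reduce:
R1 ← R1 / (-1).
R2 ← R2 + 5·R1.
R3 ← R3 + 2·R1.
R4 ← R4 − 3·R1.
R2 ← R2 / (-62).
R1 ← R1 + 12·R2.
R3 ← R3 + 18·R2.
R4 ← R4 − 31·R2.
R3 ← R3 / (312/31).
R1 ← R1 + 9/31·R3.
R2 ← R2 + 24/31·R3.
Rank is 3 with 4 unknowns, leaving x_4 free.

infinitely many solutions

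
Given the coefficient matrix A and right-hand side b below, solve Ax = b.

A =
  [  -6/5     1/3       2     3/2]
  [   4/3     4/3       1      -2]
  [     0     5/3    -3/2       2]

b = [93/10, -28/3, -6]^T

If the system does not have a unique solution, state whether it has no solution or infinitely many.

infinitely many solutions

Row-reduce:
R1 ← R1 / (-6/5).
R2 ← R2 − 4/3·R1.
R2 ← R2 / (46/27).
R1 ← R1 + 5/18·R2.
R3 ← R3 − 5/3·R2.
R3 ← R3 / (-107/23).
R1 ← R1 + 105/92·R3.
R2 ← R2 − 87/46·R3.
Rank is 3 with 4 unknowns, leaving x_4 free.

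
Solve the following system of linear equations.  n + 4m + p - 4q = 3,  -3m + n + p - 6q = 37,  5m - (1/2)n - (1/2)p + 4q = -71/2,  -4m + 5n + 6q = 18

infinitely many solutions

Row-reduce:
R1 ← R1 / (4).
R2 ← R2 + 3·R1.
R3 ← R3 − 5·R1.
R4 ← R4 + 4·R1.
R2 ← R2 / (7/4).
R1 ← R1 − 1/4·R2.
R3 ← R3 + 7/4·R2.
R4 ← R4 − 6·R2.
Swap R3 and R4.
R3 ← R3 / (-5).
R2 ← R2 − 1·R3.
Rank is 3 with 4 unknowns, leaving q free.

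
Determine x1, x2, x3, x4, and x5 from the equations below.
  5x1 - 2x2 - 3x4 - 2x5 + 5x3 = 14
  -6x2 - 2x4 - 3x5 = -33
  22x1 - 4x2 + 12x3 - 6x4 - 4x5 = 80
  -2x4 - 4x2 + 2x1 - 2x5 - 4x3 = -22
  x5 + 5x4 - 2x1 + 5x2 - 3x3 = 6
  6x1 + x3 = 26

x1 = 4, x2 = 3, x3 = 2, x4 = 0, x5 = 5

Row-reduce the augmented matrix:
R1 ← R1 / (5).
R3 ← R3 − 22·R1.
R4 ← R4 − 2·R1.
R5 ← R5 + 2·R1.
R6 ← R6 − 6·R1.
R2 ← R2 / (-6).
R1 ← R1 + 2/5·R2.
R3 ← R3 − 24/5·R2.
R4 ← R4 + 16/5·R2.
R5 ← R5 − 21/5·R2.
R6 ← R6 − 12/5·R2.
R3 ← R3 / (-10).
R1 ← R1 − 1·R3.
R4 ← R4 + 6·R3.
R5 ← R5 + 1·R3.
R6 ← R6 + 5·R3.
R4 ← R4 / (-232/75).
R1 ← R1 − 7/75·R4.
R2 ← R2 − 1/3·R4.
R3 ← R3 + 14/25·R4.
R5 ← R5 − 46/25·R4.
R5 ← R5 / (-80/29).
R1 ← R1 − 1/116·R5.
R2 ← R2 − 45/116·R5.
R3 ← R3 + 3/58·R5.
R4 ← R4 − 39/116·R5.
R6 reduces to 0 = 0, so the extra equation is consistent.
Reading off the reduced rows gives x1 = 4, x2 = 3, x3 = 2, x4 = 0, x5 = 5.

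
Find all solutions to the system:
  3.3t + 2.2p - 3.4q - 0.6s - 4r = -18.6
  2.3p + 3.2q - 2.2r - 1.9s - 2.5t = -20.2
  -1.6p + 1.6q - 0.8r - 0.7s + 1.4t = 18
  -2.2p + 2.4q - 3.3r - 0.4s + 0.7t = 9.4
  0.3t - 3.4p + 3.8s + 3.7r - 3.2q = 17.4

p = -4, q = 4, r = 4, s = 0, t = 6

Row-reduce the augmented matrix:
R1 ← R1 / (11/5).
R2 ← R2 − 23/10·R1.
R3 ← R3 + 8/5·R1.
R4 ← R4 + 11/5·R1.
R5 ← R5 + 17/5·R1.
R2 ← R2 / (743/110).
R1 ← R1 + 17/11·R2.
R3 ← R3 + 48/55·R2.
R4 ← R4 + 1·R2.
R5 ← R5 + 93/11·R2.
R3 ← R3 / (-12828/3715).
R1 ← R1 + 1014/743·R3.
R2 ← R2 − 218/743·R3.
R4 ← R4 + 52059/7430·R3.
R5 ← R5 + 9/7430·R3.
R4 ← R4 / (24819/17104).
R1 ← R1 + 213/4276·R4.
R2 ← R2 + 3835/12828·R4.
R3 ← R3 − 9665/25656·R4.
R5 ← R5 − 109477/85520·R4.
R5 ← R5 / (388361/620475).
R1 ← R1 + 48127/41365·R5.
R2 ← R2 + 185831/148914·R5.
R3 ← R3 + 6761/74457·R5.
R4 ← R4 + 259262/124095·R5.
Reading off the reduced rows gives p = -4, q = 4, r = 4, s = 0, t = 6.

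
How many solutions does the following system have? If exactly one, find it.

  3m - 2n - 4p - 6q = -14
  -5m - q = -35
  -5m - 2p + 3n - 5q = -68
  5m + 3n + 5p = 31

m = 6, n = -3, p = 2, q = 5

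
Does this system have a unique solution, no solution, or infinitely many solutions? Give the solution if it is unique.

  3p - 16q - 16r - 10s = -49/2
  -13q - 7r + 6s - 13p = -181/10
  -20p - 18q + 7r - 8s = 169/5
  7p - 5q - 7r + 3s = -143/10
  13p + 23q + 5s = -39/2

Row-reduce the augmented matrix:
R1 ← R1 / (3).
R2 ← R2 + 13·R1.
R3 ← R3 + 20·R1.
R4 ← R4 − 7·R1.
R5 ← R5 − 13·R1.
R2 ← R2 / (-247/3).
R1 ← R1 + 16/3·R2.
R3 ← R3 + 374/3·R2.
R4 ← R4 − 97/3·R2.
R5 ← R5 − 277/3·R2.
R3 ← R3 / (3931/247).
R1 ← R1 + 96/247·R3.
R2 ← R2 − 229/247·R3.
R4 ← R4 − 88/247·R3.
R5 ← R5 + 4019/247·R3.
R4 ← R4 / (47479/3931).
R1 ← R1 + 5338/3931·R4.
R2 ← R2 − 5936/3931·R4.
R3 ← R3 + 4480/3931·R4.
R5 ← R5 + 47479/3931·R4.
R5 reduces to 0 = 0, so the extra equation is consistent.
Reading off the reduced rows gives p = 1/2, q = -1, r = 3, s = -3/5.

p = 1/2, q = -1, r = 3, s = -3/5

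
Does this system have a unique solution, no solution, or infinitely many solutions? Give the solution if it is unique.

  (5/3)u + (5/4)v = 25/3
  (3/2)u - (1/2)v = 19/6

u = 3, v = 8/3

Row-reduce the augmented matrix:
R1 ← R1 / (5/3).
R2 ← R2 − 3/2·R1.
R2 ← R2 / (-13/8).
R1 ← R1 − 3/4·R2.
Reading off the reduced rows gives u = 3, v = 8/3.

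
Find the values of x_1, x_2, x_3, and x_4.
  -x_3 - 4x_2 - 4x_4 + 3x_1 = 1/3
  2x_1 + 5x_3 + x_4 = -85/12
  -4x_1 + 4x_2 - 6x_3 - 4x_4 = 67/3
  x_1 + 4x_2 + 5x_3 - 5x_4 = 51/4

Row-reduce the augmented matrix:
R1 ← R1 / (3).
R2 ← R2 − 2·R1.
R3 ← R3 + 4·R1.
R4 ← R4 − 1·R1.
R2 ← R2 / (8/3).
R1 ← R1 + 4/3·R2.
R3 ← R3 + 4/3·R2.
R4 ← R4 − 16/3·R2.
R3 ← R3 / (-9/2).
R1 ← R1 − 5/2·R3.
R2 ← R2 − 17/8·R3.
R4 ← R4 + 6·R3.
R4 ← R4 / (-1).
R1 ← R1 + 11/3·R4.
R2 ← R2 + 13/6·R4.
R3 ← R3 − 5/3·R4.
Reading off the reduced rows gives x_1 = 2/3, x_2 = 5/2, x_3 = -4/3, x_4 = -7/4.

x_1 = 2/3, x_2 = 5/2, x_3 = -4/3, x_4 = -7/4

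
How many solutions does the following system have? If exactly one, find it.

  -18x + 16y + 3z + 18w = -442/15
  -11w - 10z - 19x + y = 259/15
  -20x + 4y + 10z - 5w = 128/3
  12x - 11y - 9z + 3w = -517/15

Row-reduce the augmented matrix:
R1 ← R1 / (-18).
R2 ← R2 + 19·R1.
R3 ← R3 + 20·R1.
R4 ← R4 − 12·R1.
R2 ← R2 / (-143/9).
R1 ← R1 + 8/9·R2.
R3 ← R3 + 124/9·R2.
R4 ← R4 + 1/3·R2.
R3 ← R3 / (2586/143).
R1 ← R1 − 163/286·R3.
R2 ← R2 − 237/286·R3.
R4 ← R4 + 1923/286·R3.
R4 ← R4 / (27595/1724).
R1 ← R1 − 3343/5172·R4.
R2 ← R2 − 3175/1724·R4.
R3 ← R3 − 145/2586·R4.
Reading off the reduced rows gives x = -2/5, y = 1/3, z = 2, w = -8/3.

x = -2/5, y = 1/3, z = 2, w = -8/3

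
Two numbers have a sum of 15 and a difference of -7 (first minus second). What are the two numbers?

first number: 4, second number: 11

Let x = first number, y = second number.
  x + y = 15
  x - y = -7
From equation 1: x = 15 − y.
Substitute into equation 2 and solve: y = 11.
Then x = 4.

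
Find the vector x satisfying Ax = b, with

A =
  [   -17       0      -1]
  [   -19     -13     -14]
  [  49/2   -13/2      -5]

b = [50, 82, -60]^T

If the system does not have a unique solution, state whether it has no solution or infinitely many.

no solution

Row-reduce:
R1 ← R1 / (-17).
R2 ← R2 + 19·R1.
R3 ← R3 − 49/2·R1.
R2 ← R2 / (-13).
R3 ← R3 + 13/2·R2.
Row 3 reduces to 0 = -1, a contradiction. The system is inconsistent.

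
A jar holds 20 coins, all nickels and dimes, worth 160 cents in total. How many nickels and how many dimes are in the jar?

Let n = nickels, d = dimes.
  n + d = 20
  5n + 10d = 160
From equation 1: n = 20 − d.
Substitute into equation 2 and solve: d = 12.
Then n = 8.

nickels: 8, dimes: 12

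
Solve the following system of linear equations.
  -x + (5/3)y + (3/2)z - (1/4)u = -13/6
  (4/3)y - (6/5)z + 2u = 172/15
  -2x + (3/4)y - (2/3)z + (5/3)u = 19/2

Row-reduce:
R1 ← R1 / (-1).
R3 ← R3 + 2·R1.
R2 ← R2 / (4/3).
R1 ← R1 + 5/3·R2.
R3 ← R3 + 31/12·R2.
R3 ← R3 / (-719/120).
R1 ← R1 + 3·R3.
R2 ← R2 + 9/10·R3.
Rank is 3 with 4 unknowns, leaving u free.

infinitely many solutions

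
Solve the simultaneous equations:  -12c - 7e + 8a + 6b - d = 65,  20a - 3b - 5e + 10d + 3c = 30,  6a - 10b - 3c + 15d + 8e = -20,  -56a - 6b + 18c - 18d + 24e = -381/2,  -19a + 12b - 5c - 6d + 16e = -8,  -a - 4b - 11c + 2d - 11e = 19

no solution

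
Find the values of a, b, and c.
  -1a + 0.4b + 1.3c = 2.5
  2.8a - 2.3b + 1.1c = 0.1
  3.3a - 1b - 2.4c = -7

Row-reduce the augmented matrix:
R1 ← R1 / (-1).
R2 ← R2 − 14/5·R1.
R3 ← R3 − 33/10·R1.
R2 ← R2 / (-59/50).
R1 ← R1 + 2/5·R2.
R3 ← R3 − 8/25·R2.
R3 ← R3 / (3747/1180).
R1 ← R1 + 343/118·R3.
R2 ← R2 + 237/59·R3.
Reading off the reduced rows gives a = -2, b = -2, c = 1.

a = -2, b = -2, c = 1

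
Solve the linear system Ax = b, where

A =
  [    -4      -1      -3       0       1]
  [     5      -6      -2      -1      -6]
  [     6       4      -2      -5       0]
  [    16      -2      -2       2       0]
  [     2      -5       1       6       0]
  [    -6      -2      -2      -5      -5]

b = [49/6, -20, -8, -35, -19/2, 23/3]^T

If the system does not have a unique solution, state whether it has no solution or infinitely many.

Row-reduce the augmented matrix:
R1 ← R1 / (-4).
R2 ← R2 − 5·R1.
R3 ← R3 − 6·R1.
R4 ← R4 − 16·R1.
R5 ← R5 − 2·R1.
R6 ← R6 + 6·R1.
R2 ← R2 / (-29/4).
R1 ← R1 − 1/4·R2.
R3 ← R3 − 5/2·R2.
R4 ← R4 + 6·R2.
R5 ← R5 + 11/2·R2.
R6 ← R6 + 1/2·R2.
R3 ← R3 / (-246/29).
R1 ← R1 − 16/29·R3.
R2 ← R2 − 23/29·R3.
R4 ← R4 + 268/29·R3.
R5 ← R5 − 112/29·R3.
R6 ← R6 − 84/29·R3.
R4 ← R4 / (1064/123).
R1 ← R1 + 47/123·R4.
R2 ← R2 + 89/246·R4.
R3 ← R3 − 155/246·R4.
R5 ← R5 − 532/123·R4.
R6 ← R6 + 277/41·R4.
Swap R5 and R6.
R5 ← R5 / (7/76).
R1 ← R1 + 5/76·R5.
R2 ← R2 − 149/152·R5.
R3 ← R3 + 87/152·R5.
R4 ← R4 − 71/76·R5.
R6 reduces to 0 = 0, so the extra equation is consistent.
Reading off the reduced rows gives x_1 = -2, x_2 = 0, x_3 = 1/2, x_4 = -1, x_5 = 5/3.

x_1 = -2, x_2 = 0, x_3 = 1/2, x_4 = -1, x_5 = 5/3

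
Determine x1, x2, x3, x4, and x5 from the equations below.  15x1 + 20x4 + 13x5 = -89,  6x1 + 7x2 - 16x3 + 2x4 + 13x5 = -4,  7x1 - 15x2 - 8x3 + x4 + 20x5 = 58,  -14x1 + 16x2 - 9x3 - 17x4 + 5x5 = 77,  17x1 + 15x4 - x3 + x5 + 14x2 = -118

x1 = -1, x2 = -2, x3 = 0, x4 = -5, x5 = 2

Row-reduce the augmented matrix:
R1 ← R1 / (15).
R2 ← R2 − 6·R1.
R3 ← R3 − 7·R1.
R4 ← R4 + 14·R1.
R5 ← R5 − 17·R1.
R2 ← R2 / (7).
R3 ← R3 + 15·R2.
R4 ← R4 − 16·R2.
R5 ← R5 − 14·R2.
R3 ← R3 / (-296/7).
R2 ← R2 + 16/7·R3.
R4 ← R4 − 193/7·R3.
R5 ← R5 − 31·R3.
R4 ← R4 / (463/296).
R1 ← R1 − 4/3·R4.
R2 ← R2 − 32/111·R4.
R3 ← R3 − 445/888·R4.
R5 ← R5 + 9947/888·R4.
R5 ← R5 / (303867/2315).
R1 ← R1 + 7211/463·R5.
R2 ← R2 + 1897/463·R5.
R3 ← R3 + 15983/2315·R5.
R4 ← R4 − 28546/2315·R5.
Reading off the reduced rows gives x1 = -1, x2 = -2, x3 = 0, x4 = -5, x5 = 2.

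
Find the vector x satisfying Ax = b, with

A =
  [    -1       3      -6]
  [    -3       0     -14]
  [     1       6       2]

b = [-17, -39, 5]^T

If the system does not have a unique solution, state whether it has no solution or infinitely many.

infinitely many solutions

Row-reduce:
R1 ← R1 / (-1).
R2 ← R2 + 3·R1.
R3 ← R3 − 1·R1.
R2 ← R2 / (-9).
R1 ← R1 + 3·R2.
R3 ← R3 − 9·R2.
Rank is 2 with 3 unknowns, leaving x_3 free.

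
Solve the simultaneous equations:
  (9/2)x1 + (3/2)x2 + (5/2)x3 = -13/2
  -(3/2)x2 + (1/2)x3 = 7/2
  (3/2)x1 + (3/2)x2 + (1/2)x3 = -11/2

no solution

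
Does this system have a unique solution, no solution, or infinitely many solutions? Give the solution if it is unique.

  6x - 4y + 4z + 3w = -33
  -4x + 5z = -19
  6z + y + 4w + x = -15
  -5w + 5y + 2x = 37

Row-reduce the augmented matrix:
R1 ← R1 / (6).
R2 ← R2 + 4·R1.
R3 ← R3 − 1·R1.
R4 ← R4 − 2·R1.
R2 ← R2 / (-8/3).
R1 ← R1 + 2/3·R2.
R3 ← R3 − 5/3·R2.
R4 ← R4 − 19/3·R2.
R3 ← R3 / (81/8).
R1 ← R1 + 5/4·R3.
R2 ← R2 + 23/8·R3.
R4 ← R4 − 135/8·R3.
R4 ← R4 / (-55/6).
R1 ← R1 − 95/162·R4.
R2 ← R2 − 97/162·R4.
R3 ← R3 − 38/81·R4.
Reading off the reduced rows gives x = 1, y = 6, z = -3, w = -1.

x = 1, y = 6, z = -3, w = -1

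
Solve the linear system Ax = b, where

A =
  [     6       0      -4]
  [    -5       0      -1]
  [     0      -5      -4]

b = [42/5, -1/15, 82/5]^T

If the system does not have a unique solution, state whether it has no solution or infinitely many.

Row-reduce the augmented matrix:
R1 ← R1 / (6).
R2 ← R2 + 5·R1.
Swap R2 and R3.
R2 ← R2 / (-5).
R3 ← R3 / (-13/3).
R1 ← R1 + 2/3·R3.
R2 ← R2 − 4/5·R3.
Reading off the reduced rows gives x_1 = 1/3, x_2 = -2, x_3 = -8/5.

x_1 = 1/3, x_2 = -2, x_3 = -8/5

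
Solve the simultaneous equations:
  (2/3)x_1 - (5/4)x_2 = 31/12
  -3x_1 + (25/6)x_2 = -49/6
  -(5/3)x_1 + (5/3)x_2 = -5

no solution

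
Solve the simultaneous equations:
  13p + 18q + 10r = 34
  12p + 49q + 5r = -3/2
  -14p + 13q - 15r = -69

Row-reduce:
R1 ← R1 / (13).
R2 ← R2 − 12·R1.
R3 ← R3 + 14·R1.
R2 ← R2 / (421/13).
R1 ← R1 − 18/13·R2.
R3 ← R3 − 421/13·R2.
Row 3 reduces to 0 = 1/2, a contradiction. The system is inconsistent.

no solution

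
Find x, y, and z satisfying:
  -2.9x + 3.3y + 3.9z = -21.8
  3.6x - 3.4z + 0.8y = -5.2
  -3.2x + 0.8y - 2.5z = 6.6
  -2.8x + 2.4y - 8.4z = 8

x = -2, y = -6, z = -2

Row-reduce the augmented matrix:
R1 ← R1 / (-29/10).
R2 ← R2 − 18/5·R1.
R3 ← R3 + 16/5·R1.
R4 ← R4 + 14/5·R1.
R2 ← R2 / (142/29).
R1 ← R1 + 33/29·R2.
R3 ← R3 + 412/145·R2.
R4 ← R4 + 114/145·R2.
R3 ← R3 / (-21183/3550).
R1 ← R1 + 717/710·R3.
R2 ← R2 − 209/710·R3.
R4 ← R4 + 21183/1775·R3.
R4 reduces to 0 = 0, so the extra equation is consistent.
Reading off the reduced rows gives x = -2, y = -6, z = -2.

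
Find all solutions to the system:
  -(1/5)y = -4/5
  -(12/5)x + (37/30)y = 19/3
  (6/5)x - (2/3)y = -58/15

no solution

Row-reduce:
Swap R1 and R2.
R1 ← R1 / (-12/5).
R3 ← R3 − 6/5·R1.
R2 ← R2 / (-1/5).
R1 ← R1 + 37/72·R2.
R3 ← R3 + 1/20·R2.
Row 3 reduces to 0 = -1/2, a contradiction. The system is inconsistent.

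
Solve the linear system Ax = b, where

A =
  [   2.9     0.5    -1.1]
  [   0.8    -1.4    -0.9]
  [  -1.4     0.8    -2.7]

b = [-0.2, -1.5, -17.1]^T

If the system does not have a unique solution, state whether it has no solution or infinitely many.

Row-reduce the augmented matrix:
R1 ← R1 / (29/10).
R2 ← R2 − 4/5·R1.
R3 ← R3 + 7/5·R1.
R2 ← R2 / (-223/145).
R1 ← R1 − 5/29·R2.
R3 ← R3 − 151/145·R2.
R3 ← R3 / (-4053/1115).
R1 ← R1 + 199/446·R3.
R2 ← R2 − 173/446·R3.
Reading off the reduced rows gives x_1 = 2, x_2 = -1, x_3 = 5.

x_1 = 2, x_2 = -1, x_3 = 5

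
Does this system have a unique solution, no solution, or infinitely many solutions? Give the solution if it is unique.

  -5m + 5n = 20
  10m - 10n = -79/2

no solution

Row-reduce:
R1 ← R1 / (-5).
R2 ← R2 − 10·R1.
Row 2 reduces to 0 = 1/2, a contradiction. The system is inconsistent.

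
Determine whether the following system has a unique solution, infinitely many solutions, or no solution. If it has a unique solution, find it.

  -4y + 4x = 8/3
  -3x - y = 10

x = -7/3, y = -3

From equation 2: y = -10 − 3·x.
Substitute into equation 1 and solve: x = -7/3.
Then y = -3.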